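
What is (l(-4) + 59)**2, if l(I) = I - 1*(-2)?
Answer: 3249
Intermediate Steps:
l(I) = 2 + I (l(I) = I + 2 = 2 + I)
(l(-4) + 59)**2 = ((2 - 4) + 59)**2 = (-2 + 59)**2 = 57**2 = 3249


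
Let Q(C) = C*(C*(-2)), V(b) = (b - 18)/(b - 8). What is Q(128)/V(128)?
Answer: -393216/11 ≈ -35747.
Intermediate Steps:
V(b) = (-18 + b)/(-8 + b)
Q(C) = -2*C² (Q(C) = C*(-2*C) = -2*C²)
Q(128)/V(128) = (-2*128²)/(((-18 + 128)/(-8 + 128))) = (-2*16384)/((110/120)) = -32768/((1/120)*110) = -32768/11/12 = -32768*12/11 = -393216/11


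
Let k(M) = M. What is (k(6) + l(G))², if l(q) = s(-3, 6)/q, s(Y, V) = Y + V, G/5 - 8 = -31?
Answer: 471969/13225 ≈ 35.688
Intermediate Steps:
G = -115 (G = 40 + 5*(-31) = 40 - 155 = -115)
s(Y, V) = V + Y
l(q) = 3/q (l(q) = (6 - 3)/q = 3/q)
(k(6) + l(G))² = (6 + 3/(-115))² = (6 + 3*(-1/115))² = (6 - 3/115)² = (687/115)² = 471969/13225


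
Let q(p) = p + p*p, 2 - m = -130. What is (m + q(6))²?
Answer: 30276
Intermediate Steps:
m = 132 (m = 2 - 1*(-130) = 2 + 130 = 132)
q(p) = p + p²
(m + q(6))² = (132 + 6*(1 + 6))² = (132 + 6*7)² = (132 + 42)² = 174² = 30276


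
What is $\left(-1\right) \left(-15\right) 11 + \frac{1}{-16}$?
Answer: $\frac{2639}{16} \approx 164.94$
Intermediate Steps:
$\left(-1\right) \left(-15\right) 11 + \frac{1}{-16} = 15 \cdot 11 - \frac{1}{16} = 165 - \frac{1}{16} = \frac{2639}{16}$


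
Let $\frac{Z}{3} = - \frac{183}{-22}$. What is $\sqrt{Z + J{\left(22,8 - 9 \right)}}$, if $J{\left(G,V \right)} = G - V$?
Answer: $\frac{\sqrt{23210}}{22} \approx 6.9249$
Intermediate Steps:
$Z = \frac{549}{22}$ ($Z = 3 \left(- \frac{183}{-22}\right) = 3 \left(\left(-183\right) \left(- \frac{1}{22}\right)\right) = 3 \cdot \frac{183}{22} = \frac{549}{22} \approx 24.955$)
$\sqrt{Z + J{\left(22,8 - 9 \right)}} = \sqrt{\frac{549}{22} + \left(22 - \left(8 - 9\right)\right)} = \sqrt{\frac{549}{22} + \left(22 - -1\right)} = \sqrt{\frac{549}{22} + \left(22 + 1\right)} = \sqrt{\frac{549}{22} + 23} = \sqrt{\frac{1055}{22}} = \frac{\sqrt{23210}}{22}$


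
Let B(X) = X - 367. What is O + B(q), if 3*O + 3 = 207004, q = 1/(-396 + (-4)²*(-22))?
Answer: 154013197/2244 ≈ 68633.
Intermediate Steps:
q = -1/748 (q = 1/(-396 + 16*(-22)) = 1/(-396 - 352) = 1/(-748) = -1/748 ≈ -0.0013369)
B(X) = -367 + X
O = 207001/3 (O = -1 + (⅓)*207004 = -1 + 207004/3 = 207001/3 ≈ 69000.)
O + B(q) = 207001/3 + (-367 - 1/748) = 207001/3 - 274517/748 = 154013197/2244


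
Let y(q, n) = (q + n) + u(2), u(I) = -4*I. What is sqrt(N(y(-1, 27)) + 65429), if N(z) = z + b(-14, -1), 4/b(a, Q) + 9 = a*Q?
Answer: sqrt(1636195)/5 ≈ 255.83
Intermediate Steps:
b(a, Q) = 4/(-9 + Q*a) (b(a, Q) = 4/(-9 + a*Q) = 4/(-9 + Q*a))
y(q, n) = -8 + n + q (y(q, n) = (q + n) - 4*2 = (n + q) - 8 = -8 + n + q)
N(z) = 4/5 + z (N(z) = z + 4/(-9 - 1*(-14)) = z + 4/(-9 + 14) = z + 4/5 = 4/5 + z)
sqrt(N(y(-1, 27)) + 65429) = sqrt((4/5 + (-8 + 27 - 1)) + 65429) = sqrt((4/5 + 18) + 65429) = sqrt(94/5 + 65429) = sqrt(327239/5) = sqrt(1636195)/5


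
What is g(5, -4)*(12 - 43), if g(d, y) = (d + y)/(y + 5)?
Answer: -31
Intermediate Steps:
g(d, y) = (d + y)/(5 + y)
g(5, -4)*(12 - 43) = ((5 - 4)/(5 - 4))*(12 - 43) = (1/1)*(-31) = (1*1)*(-31) = 1*(-31) = -31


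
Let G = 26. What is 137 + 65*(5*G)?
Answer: 8587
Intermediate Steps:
137 + 65*(5*G) = 137 + 65*(5*26) = 137 + 65*130 = 137 + 8450 = 8587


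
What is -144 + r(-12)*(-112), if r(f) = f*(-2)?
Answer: -2832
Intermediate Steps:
r(f) = -2*f
-144 + r(-12)*(-112) = -144 - 2*(-12)*(-112) = -144 + 24*(-112) = -144 - 2688 = -2832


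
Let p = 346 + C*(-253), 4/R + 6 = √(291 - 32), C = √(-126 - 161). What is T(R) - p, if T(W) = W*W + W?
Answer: -17196162/49729 + 1084*√259/49729 + 253*I*√287 ≈ -345.45 + 4286.1*I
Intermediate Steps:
C = I*√287 (C = √(-287) = I*√287 ≈ 16.941*I)
R = 4/(-6 + √259) (R = 4/(-6 + √(291 - 32)) = 4/(-6 + √259) ≈ 0.39630)
p = 346 - 253*I*√287 (p = 346 + (I*√287)*(-253) = 346 - 253*I*√287 ≈ 346.0 - 4286.1*I)
T(W) = W + W² (T(W) = W² + W = W + W²)
T(R) - p = (24/223 + 4*√259/223)*(1 + (24/223 + 4*√259/223)) - (346 - 253*I*√287) = (24/223 + 4*√259/223)*(247/223 + 4*√259/223) + (-346 + 253*I*√287) = -346 + (24/223 + 4*√259/223)*(247/223 + 4*√259/223) + 253*I*√287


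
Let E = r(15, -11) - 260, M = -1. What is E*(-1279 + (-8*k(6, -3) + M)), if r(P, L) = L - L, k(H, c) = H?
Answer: 345280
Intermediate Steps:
r(P, L) = 0
E = -260 (E = 0 - 260 = -260)
E*(-1279 + (-8*k(6, -3) + M)) = -260*(-1279 + (-8*6 - 1)) = -260*(-1279 + (-48 - 1)) = -260*(-1279 - 49) = -260*(-1328) = 345280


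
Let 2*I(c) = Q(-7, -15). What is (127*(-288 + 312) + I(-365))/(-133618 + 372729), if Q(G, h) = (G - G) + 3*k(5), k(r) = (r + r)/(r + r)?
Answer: 6099/478222 ≈ 0.012753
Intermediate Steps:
k(r) = 1 (k(r) = (2*r)/((2*r)) = (2*r)*(1/(2*r)) = 1)
Q(G, h) = 3 (Q(G, h) = (G - G) + 3*1 = 0 + 3 = 3)
I(c) = 3/2 (I(c) = (½)*3 = 3/2)
(127*(-288 + 312) + I(-365))/(-133618 + 372729) = (127*(-288 + 312) + 3/2)/(-133618 + 372729) = (127*24 + 3/2)/239111 = (3048 + 3/2)*(1/239111) = (6099/2)*(1/239111) = 6099/478222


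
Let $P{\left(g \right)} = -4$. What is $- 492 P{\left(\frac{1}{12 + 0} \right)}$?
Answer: $1968$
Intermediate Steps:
$- 492 P{\left(\frac{1}{12 + 0} \right)} = \left(-492\right) \left(-4\right) = 1968$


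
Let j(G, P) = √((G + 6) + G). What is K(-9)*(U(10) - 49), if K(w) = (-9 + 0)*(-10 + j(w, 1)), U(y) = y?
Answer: -3510 + 702*I*√3 ≈ -3510.0 + 1215.9*I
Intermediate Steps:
j(G, P) = √(6 + 2*G) (j(G, P) = √((6 + G) + G) = √(6 + 2*G))
K(w) = 90 - 9*√(6 + 2*w) (K(w) = (-9 + 0)*(-10 + √(6 + 2*w)) = -9*(-10 + √(6 + 2*w)) = 90 - 9*√(6 + 2*w))
K(-9)*(U(10) - 49) = (90 - 9*√(6 + 2*(-9)))*(10 - 49) = (90 - 9*√(6 - 18))*(-39) = (90 - 18*I*√3)*(-39) = -3510 + 702*I*√3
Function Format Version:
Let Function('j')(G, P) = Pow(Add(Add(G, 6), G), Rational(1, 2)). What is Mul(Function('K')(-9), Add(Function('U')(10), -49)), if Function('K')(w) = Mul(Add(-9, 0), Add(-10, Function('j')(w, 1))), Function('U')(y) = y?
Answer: Add(-3510, Mul(702, I, Pow(3, Rational(1, 2)))) ≈ Add(-3510.0, Mul(1215.9, I))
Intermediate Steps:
Function('j')(G, P) = Pow(Add(6, Mul(2, G)), Rational(1, 2)) (Function('j')(G, P) = Pow(Add(Add(6, G), G), Rational(1, 2)) = Pow(Add(6, Mul(2, G)), Rational(1, 2)))
Function('K')(w) = Add(90, Mul(-9, Pow(Add(6, Mul(2, w)), Rational(1, 2)))) (Function('K')(w) = Mul(Add(-9, 0), Add(-10, Pow(Add(6, Mul(2, w)), Rational(1, 2)))) = Mul(-9, Add(-10, Pow(Add(6, Mul(2, w)), Rational(1, 2)))) = Add(90, Mul(-9, Pow(Add(6, Mul(2, w)), Rational(1, 2)))))
Mul(Function('K')(-9), Add(Function('U')(10), -49)) = Mul(Add(90, Mul(-9, Pow(Add(6, Mul(2, -9)), Rational(1, 2)))), Add(10, -49)) = Mul(Add(90, Mul(-9, Pow(Add(6, -18), Rational(1, 2)))), -39) = Mul(Add(90, Mul(-9, Pow(-12, Rational(1, 2)))), -39) = Mul(Add(90, Mul(-9, Mul(2, I, Pow(3, Rational(1, 2))))), -39) = Mul(Add(90, Mul(-18, I, Pow(3, Rational(1, 2)))), -39) = Add(-3510, Mul(702, I, Pow(3, Rational(1, 2))))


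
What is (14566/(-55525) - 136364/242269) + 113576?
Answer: 1527811686989246/13451986225 ≈ 1.1358e+5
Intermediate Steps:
(14566/(-55525) - 136364/242269) + 113576 = (14566*(-1/55525) - 136364*1/242269) + 113576 = (-14566/55525 - 136364/242269) + 113576 = -11100501354/13451986225 + 113576 = 1527811686989246/13451986225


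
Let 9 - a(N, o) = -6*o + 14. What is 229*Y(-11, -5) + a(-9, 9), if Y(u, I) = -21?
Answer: -4760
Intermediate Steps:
a(N, o) = -5 + 6*o (a(N, o) = 9 - (-6*o + 14) = 9 - (14 - 6*o) = 9 + (-14 + 6*o) = -5 + 6*o)
229*Y(-11, -5) + a(-9, 9) = 229*(-21) + (-5 + 6*9) = -4809 + (-5 + 54) = -4809 + 49 = -4760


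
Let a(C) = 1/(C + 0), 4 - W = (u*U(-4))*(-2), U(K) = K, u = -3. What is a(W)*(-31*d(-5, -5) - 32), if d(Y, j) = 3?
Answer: -125/28 ≈ -4.4643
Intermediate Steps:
W = 28 (W = 4 - (-3*(-4))*(-2) = 4 - 12*(-2) = 4 - 1*(-24) = 4 + 24 = 28)
a(C) = 1/C
a(W)*(-31*d(-5, -5) - 32) = (-31*3 - 32)/28 = (-93 - 32)/28 = (1/28)*(-125) = -125/28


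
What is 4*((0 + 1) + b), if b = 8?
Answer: 36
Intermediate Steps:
4*((0 + 1) + b) = 4*((0 + 1) + 8) = 4*(1 + 8) = 4*9 = 36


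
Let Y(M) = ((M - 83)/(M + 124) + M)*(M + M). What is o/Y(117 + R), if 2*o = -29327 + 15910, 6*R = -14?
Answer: -21614787/84826616 ≈ -0.25481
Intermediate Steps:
R = -7/3 (R = (1/6)*(-14) = -7/3 ≈ -2.3333)
Y(M) = 2*M*(M + (-83 + M)/(124 + M)) (Y(M) = ((-83 + M)/(124 + M) + M)*(2*M) = (M + (-83 + M)/(124 + M))*(2*M) = 2*M*(M + (-83 + M)/(124 + M)))
o = -13417/2 (o = (-29327 + 15910)/2 = (1/2)*(-13417) = -13417/2 ≈ -6708.5)
o/Y(117 + R) = -13417*(124 + (117 - 7/3))/(2*(117 - 7/3)*(-83 + (117 - 7/3)**2 + 125*(117 - 7/3)))/2 = -13417*3*(124 + 344/3)/(688*(-83 + (344/3)**2 + 125*(344/3)))/2 = -13417*179/(172*(-83 + 118336/9 + 43000/3))/2 = -13417/(2*(2*(344/3)*(3/716)*(246589/9))) = -13417/(2*42413308/1611) = -13417/2*1611/42413308 = -21614787/84826616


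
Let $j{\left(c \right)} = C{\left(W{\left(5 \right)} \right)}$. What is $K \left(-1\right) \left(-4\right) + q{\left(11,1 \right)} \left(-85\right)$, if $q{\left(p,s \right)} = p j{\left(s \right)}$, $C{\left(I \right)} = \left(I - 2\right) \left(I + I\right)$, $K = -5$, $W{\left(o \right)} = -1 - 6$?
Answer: $-117830$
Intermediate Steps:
$W{\left(o \right)} = -7$ ($W{\left(o \right)} = -1 - 6 = -7$)
$C{\left(I \right)} = 2 I \left(-2 + I\right)$ ($C{\left(I \right)} = \left(-2 + I\right) 2 I = 2 I \left(-2 + I\right)$)
$j{\left(c \right)} = 126$ ($j{\left(c \right)} = 2 \left(-7\right) \left(-2 - 7\right) = 2 \left(-7\right) \left(-9\right) = 126$)
$q{\left(p,s \right)} = 126 p$ ($q{\left(p,s \right)} = p 126 = 126 p$)
$K \left(-1\right) \left(-4\right) + q{\left(11,1 \right)} \left(-85\right) = \left(-5\right) \left(-1\right) \left(-4\right) + 126 \cdot 11 \left(-85\right) = 5 \left(-4\right) + 1386 \left(-85\right) = -20 - 117810 = -117830$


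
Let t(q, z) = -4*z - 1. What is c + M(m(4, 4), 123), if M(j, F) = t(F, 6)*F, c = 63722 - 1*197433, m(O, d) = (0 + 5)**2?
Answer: -136786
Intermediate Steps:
m(O, d) = 25 (m(O, d) = 5**2 = 25)
t(q, z) = -1 - 4*z
c = -133711 (c = 63722 - 197433 = -133711)
M(j, F) = -25*F (M(j, F) = (-1 - 4*6)*F = (-1 - 24)*F = -25*F)
c + M(m(4, 4), 123) = -133711 - 25*123 = -133711 - 3075 = -136786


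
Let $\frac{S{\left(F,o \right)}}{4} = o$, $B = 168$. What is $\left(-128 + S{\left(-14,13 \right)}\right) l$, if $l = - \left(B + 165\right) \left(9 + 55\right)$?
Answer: $1619712$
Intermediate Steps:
$l = -21312$ ($l = - \left(168 + 165\right) \left(9 + 55\right) = - 333 \cdot 64 = \left(-1\right) 21312 = -21312$)
$S{\left(F,o \right)} = 4 o$
$\left(-128 + S{\left(-14,13 \right)}\right) l = \left(-128 + 4 \cdot 13\right) \left(-21312\right) = \left(-128 + 52\right) \left(-21312\right) = \left(-76\right) \left(-21312\right) = 1619712$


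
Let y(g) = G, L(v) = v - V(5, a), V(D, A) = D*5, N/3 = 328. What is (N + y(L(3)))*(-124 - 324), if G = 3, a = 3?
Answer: -442176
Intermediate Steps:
N = 984 (N = 3*328 = 984)
V(D, A) = 5*D
L(v) = -25 + v (L(v) = v - 5*5 = v - 1*25 = v - 25 = -25 + v)
y(g) = 3
(N + y(L(3)))*(-124 - 324) = (984 + 3)*(-124 - 324) = 987*(-448) = -442176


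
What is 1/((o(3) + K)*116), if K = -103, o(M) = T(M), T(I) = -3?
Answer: -1/12296 ≈ -8.1327e-5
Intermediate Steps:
o(M) = -3
1/((o(3) + K)*116) = 1/((-3 - 103)*116) = 1/(-106*116) = 1/(-12296) = -1/12296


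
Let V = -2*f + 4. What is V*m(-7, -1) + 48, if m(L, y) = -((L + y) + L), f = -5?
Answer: 258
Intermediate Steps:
m(L, y) = -y - 2*L (m(L, y) = -(y + 2*L) = -y - 2*L)
V = 14 (V = -2*(-5) + 4 = 10 + 4 = 14)
V*m(-7, -1) + 48 = 14*(-1*(-1) - 2*(-7)) + 48 = 14*(1 + 14) + 48 = 14*15 + 48 = 210 + 48 = 258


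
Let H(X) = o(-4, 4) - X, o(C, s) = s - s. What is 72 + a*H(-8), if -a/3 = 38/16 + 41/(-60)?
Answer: 157/5 ≈ 31.400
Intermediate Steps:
o(C, s) = 0
H(X) = -X (H(X) = 0 - X = -X)
a = -203/40 (a = -3*(38/16 + 41/(-60)) = -3*(38*(1/16) + 41*(-1/60)) = -3*(19/8 - 41/60) = -3*203/120 = -203/40 ≈ -5.0750)
72 + a*H(-8) = 72 - (-203)*(-8)/40 = 72 - 203/40*8 = 72 - 203/5 = 157/5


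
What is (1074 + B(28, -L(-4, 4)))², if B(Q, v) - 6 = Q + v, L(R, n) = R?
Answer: 1236544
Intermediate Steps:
B(Q, v) = 6 + Q + v (B(Q, v) = 6 + (Q + v) = 6 + Q + v)
(1074 + B(28, -L(-4, 4)))² = (1074 + (6 + 28 - 1*(-4)))² = (1074 + (6 + 28 + 4))² = (1074 + 38)² = 1112² = 1236544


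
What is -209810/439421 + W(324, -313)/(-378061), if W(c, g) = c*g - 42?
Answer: -34739960276/166127942681 ≈ -0.20912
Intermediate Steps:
W(c, g) = -42 + c*g
-209810/439421 + W(324, -313)/(-378061) = -209810/439421 + (-42 + 324*(-313))/(-378061) = -209810*1/439421 + (-42 - 101412)*(-1/378061) = -209810/439421 - 101454*(-1/378061) = -209810/439421 + 101454/378061 = -34739960276/166127942681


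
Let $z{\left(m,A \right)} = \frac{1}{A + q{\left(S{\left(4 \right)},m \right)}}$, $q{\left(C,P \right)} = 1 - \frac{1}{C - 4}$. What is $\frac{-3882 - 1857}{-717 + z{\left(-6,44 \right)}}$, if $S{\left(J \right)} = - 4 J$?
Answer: $\frac{5170839}{645997} \approx 8.0044$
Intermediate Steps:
$q{\left(C,P \right)} = 1 - \frac{1}{-4 + C}$
$z{\left(m,A \right)} = \frac{1}{\frac{21}{20} + A}$ ($z{\left(m,A \right)} = \frac{1}{A + \frac{-5 - 16}{-4 - 16}} = \frac{1}{A + \frac{1}{-20} \left(-21\right)} = \frac{1}{A - - \frac{21}{20}} = \frac{1}{A + \frac{21}{20}} = \frac{1}{\frac{21}{20} + A}$)
$\frac{-3882 - 1857}{-717 + z{\left(-6,44 \right)}} = \frac{-3882 - 1857}{-717 + \frac{20}{21 + 20 \cdot 44}} = - \frac{5739}{-717 + \frac{20}{21 + 880}} = - \frac{5739}{-717 + \frac{20}{901}} = - \frac{5739}{- \frac{645997}{901}} = \left(-5739\right) \left(- \frac{901}{645997}\right) = \frac{5170839}{645997}$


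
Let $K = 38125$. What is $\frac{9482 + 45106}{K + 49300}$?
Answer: $\frac{54588}{87425} \approx 0.6244$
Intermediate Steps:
$\frac{9482 + 45106}{K + 49300} = \frac{9482 + 45106}{38125 + 49300} = \frac{54588}{87425}$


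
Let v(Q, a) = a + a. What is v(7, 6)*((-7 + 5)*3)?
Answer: -72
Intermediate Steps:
v(Q, a) = 2*a
v(7, 6)*((-7 + 5)*3) = (2*6)*((-7 + 5)*3) = 12*(-2*3) = 12*(-6) = -72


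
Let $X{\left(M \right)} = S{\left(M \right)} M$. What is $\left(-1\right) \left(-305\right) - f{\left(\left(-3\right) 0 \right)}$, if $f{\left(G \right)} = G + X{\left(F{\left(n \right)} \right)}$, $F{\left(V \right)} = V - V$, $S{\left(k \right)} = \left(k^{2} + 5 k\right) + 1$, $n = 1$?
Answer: $305$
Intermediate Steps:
$S{\left(k \right)} = 1 + k^{2} + 5 k$
$F{\left(V \right)} = 0$
$X{\left(M \right)} = M \left(1 + M^{2} + 5 M\right)$ ($X{\left(M \right)} = \left(1 + M^{2} + 5 M\right) M = M \left(1 + M^{2} + 5 M\right)$)
$f{\left(G \right)} = G$ ($f{\left(G \right)} = G + 0 \left(1 + 0^{2} + 5 \cdot 0\right) = G + 0 \left(1 + 0 + 0\right) = G + 0 \cdot 1 = G + 0 = G$)
$\left(-1\right) \left(-305\right) - f{\left(\left(-3\right) 0 \right)} = \left(-1\right) \left(-305\right) - \left(-3\right) 0 = 305 - 0 = 305 + 0 = 305$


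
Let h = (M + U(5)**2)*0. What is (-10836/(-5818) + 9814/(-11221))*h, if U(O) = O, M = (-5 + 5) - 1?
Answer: 0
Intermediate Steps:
M = -1 (M = 0 - 1 = -1)
h = 0 (h = (-1 + 5**2)*0 = (-1 + 25)*0 = 24*0 = 0)
(-10836/(-5818) + 9814/(-11221))*h = (-10836/(-5818) + 9814/(-11221))*0 = (-10836*(-1/5818) + 9814*(-1/11221))*0 = (5418/2909 - 1402/1603)*0 = (4606636/4663127)*0 = 0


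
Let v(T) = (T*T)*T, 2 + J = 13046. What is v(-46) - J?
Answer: -110380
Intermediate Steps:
J = 13044 (J = -2 + 13046 = 13044)
v(T) = T³ (v(T) = T²*T = T³)
v(-46) - J = (-46)³ - 1*13044 = -97336 - 13044 = -110380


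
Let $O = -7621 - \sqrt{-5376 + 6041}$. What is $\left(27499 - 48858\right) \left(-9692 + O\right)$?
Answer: $369788367 + 21359 \sqrt{665} \approx 3.7034 \cdot 10^{8}$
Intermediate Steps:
$O = -7621 - \sqrt{665} \approx -7646.8$
$\left(27499 - 48858\right) \left(-9692 + O\right) = \left(27499 - 48858\right) \left(-9692 - \left(7621 + \sqrt{665}\right)\right) = - 21359 \left(-17313 - \sqrt{665}\right) = 369788367 + 21359 \sqrt{665}$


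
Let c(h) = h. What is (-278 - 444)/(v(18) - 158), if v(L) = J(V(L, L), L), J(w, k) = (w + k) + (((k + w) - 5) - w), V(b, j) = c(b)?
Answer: 722/109 ≈ 6.6239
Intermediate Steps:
V(b, j) = b
J(w, k) = -5 + w + 2*k (J(w, k) = (k + w) + ((-5 + k + w) - w) = (k + w) + (-5 + k) = -5 + w + 2*k)
v(L) = -5 + 3*L (v(L) = -5 + L + 2*L = -5 + 3*L)
(-278 - 444)/(v(18) - 158) = (-278 - 444)/((-5 + 3*18) - 158) = -722/((-5 + 54) - 158) = -722/(49 - 158) = -722/(-109) = -722*(-1/109) = 722/109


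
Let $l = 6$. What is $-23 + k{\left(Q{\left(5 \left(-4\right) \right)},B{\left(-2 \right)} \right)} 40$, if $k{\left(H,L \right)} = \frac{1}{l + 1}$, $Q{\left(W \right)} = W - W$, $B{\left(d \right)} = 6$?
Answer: $- \frac{121}{7} \approx -17.286$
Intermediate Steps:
$Q{\left(W \right)} = 0$
$k{\left(H,L \right)} = \frac{1}{7}$ ($k{\left(H,L \right)} = \frac{1}{6 + 1} = \frac{1}{7}$)
$-23 + k{\left(Q{\left(5 \left(-4\right) \right)},B{\left(-2 \right)} \right)} 40 = -23 + \frac{1}{7} \cdot 40 = -23 + \frac{40}{7} = - \frac{121}{7}$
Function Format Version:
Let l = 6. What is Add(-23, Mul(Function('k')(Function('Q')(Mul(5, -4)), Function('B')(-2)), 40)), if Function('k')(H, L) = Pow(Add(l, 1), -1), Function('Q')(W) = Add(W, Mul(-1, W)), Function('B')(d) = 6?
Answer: Rational(-121, 7) ≈ -17.286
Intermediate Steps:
Function('Q')(W) = 0
Function('k')(H, L) = Rational(1, 7) (Function('k')(H, L) = Pow(Add(6, 1), -1) = Pow(7, -1) = Rational(1, 7))
Add(-23, Mul(Function('k')(Function('Q')(Mul(5, -4)), Function('B')(-2)), 40)) = Add(-23, Mul(Rational(1, 7), 40)) = Add(-23, Rational(40, 7)) = Rational(-121, 7)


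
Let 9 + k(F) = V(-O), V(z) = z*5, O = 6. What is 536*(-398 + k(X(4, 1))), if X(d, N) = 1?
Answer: -234232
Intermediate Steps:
V(z) = 5*z
k(F) = -39 (k(F) = -9 + 5*(-1*6) = -9 + 5*(-6) = -9 - 30 = -39)
536*(-398 + k(X(4, 1))) = 536*(-398 - 39) = 536*(-437) = -234232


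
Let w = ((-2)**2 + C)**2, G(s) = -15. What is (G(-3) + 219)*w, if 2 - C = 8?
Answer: 816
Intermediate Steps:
C = -6 (C = 2 - 1*8 = 2 - 8 = -6)
w = 4 (w = ((-2)**2 - 6)**2 = (4 - 6)**2 = (-2)**2 = 4)
(G(-3) + 219)*w = (-15 + 219)*4 = 204*4 = 816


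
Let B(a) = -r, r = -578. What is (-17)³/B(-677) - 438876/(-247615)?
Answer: -3331703/495230 ≈ -6.7276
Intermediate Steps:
B(a) = 578 (B(a) = -1*(-578) = 578)
(-17)³/B(-677) - 438876/(-247615) = (-17)³/578 - 438876/(-247615) = -4913*1/578 - 438876*(-1/247615) = -17/2 + 438876/247615 = -3331703/495230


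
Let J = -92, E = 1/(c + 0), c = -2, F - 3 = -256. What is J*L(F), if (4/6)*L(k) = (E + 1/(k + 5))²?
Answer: -1078125/30752 ≈ -35.059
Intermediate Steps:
F = -253 (F = 3 - 256 = -253)
E = -½ (E = 1/(-2 + 0) = 1/(-2) = -½ ≈ -0.50000)
L(k) = 3*(-½ + 1/(5 + k))²/2 (L(k) = 3*(-½ + 1/(k + 5))²/2 = 3*(-½ + 1/(5 + k))²/2)
J*L(F) = -69*(3 - 253)²/(2*(5 - 253)²) = -69*(-250)²/(2*(-248)²) = -69*62500/(2*61504) = -92*46875/123008 = -1078125/30752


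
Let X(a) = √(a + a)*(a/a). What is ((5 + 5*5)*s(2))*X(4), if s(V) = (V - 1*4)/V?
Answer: -60*√2 ≈ -84.853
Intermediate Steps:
s(V) = (-4 + V)/V (s(V) = (V - 4)/V = (-4 + V)/V)
X(a) = √2*√a (X(a) = √(2*a)*1 = (√2*√a)*1 = √2*√a)
((5 + 5*5)*s(2))*X(4) = ((5 + 5*5)*((-4 + 2)/2))*(√2*√4) = ((5 + 25)*((½)*(-2)))*(√2*2) = (30*(-1))*(2*√2) = -60*√2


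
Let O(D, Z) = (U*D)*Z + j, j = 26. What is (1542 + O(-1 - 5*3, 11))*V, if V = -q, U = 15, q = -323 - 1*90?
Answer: -442736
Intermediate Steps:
q = -413 (q = -323 - 90 = -413)
O(D, Z) = 26 + 15*D*Z (O(D, Z) = (15*D)*Z + 26 = 15*D*Z + 26 = 26 + 15*D*Z)
V = 413 (V = -1*(-413) = 413)
(1542 + O(-1 - 5*3, 11))*V = (1542 + (26 + 15*(-1 - 5*3)*11))*413 = (1542 + (26 + 15*(-1 - 15)*11))*413 = (1542 + (26 + 15*(-16)*11))*413 = (1542 + (26 - 2640))*413 = (1542 - 2614)*413 = -1072*413 = -442736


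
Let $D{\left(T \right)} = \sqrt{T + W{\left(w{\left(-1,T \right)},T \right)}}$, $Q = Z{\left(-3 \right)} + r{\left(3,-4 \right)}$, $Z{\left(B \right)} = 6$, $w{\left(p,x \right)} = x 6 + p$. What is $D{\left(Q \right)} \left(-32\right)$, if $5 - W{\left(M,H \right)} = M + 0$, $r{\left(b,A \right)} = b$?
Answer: $- 32 i \sqrt{39} \approx - 199.84 i$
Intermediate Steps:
$w{\left(p,x \right)} = p + 6 x$ ($w{\left(p,x \right)} = 6 x + p = p + 6 x$)
$W{\left(M,H \right)} = 5 - M$ ($W{\left(M,H \right)} = 5 - \left(M + 0\right) = 5 - M$)
$Q = 9$ ($Q = 6 + 3 = 9$)
$D{\left(T \right)} = \sqrt{6 - 5 T}$ ($D{\left(T \right)} = \sqrt{T - \left(-6 + 6 T\right)} = \sqrt{6 - 5 T}$)
$D{\left(Q \right)} \left(-32\right) = \sqrt{6 - 45} \left(-32\right) = \sqrt{-39} \left(-32\right) = i \sqrt{39} \left(-32\right) = - 32 i \sqrt{39}$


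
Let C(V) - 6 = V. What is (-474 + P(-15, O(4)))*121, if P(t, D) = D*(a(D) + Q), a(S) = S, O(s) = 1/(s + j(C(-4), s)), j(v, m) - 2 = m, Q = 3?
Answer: -5731649/100 ≈ -57317.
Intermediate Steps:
C(V) = 6 + V
j(v, m) = 2 + m
O(s) = 1/(2 + 2*s) (O(s) = 1/(s + (2 + s)) = 1/(2 + 2*s))
P(t, D) = D*(3 + D) (P(t, D) = D*(D + 3) = D*(3 + D))
(-474 + P(-15, O(4)))*121 = (-474 + (1/(2*(1 + 4)))*(3 + 1/(2*(1 + 4))))*121 = (-474 + ((½)/5)*(3 + (½)/5))*121 = (-474 + ((½)*(⅕))*(3 + (½)*(⅕)))*121 = (-474 + (3 + ⅒)/10)*121 = (-474 + (⅒)*(31/10))*121 = (-474 + 31/100)*121 = -47369/100*121 = -5731649/100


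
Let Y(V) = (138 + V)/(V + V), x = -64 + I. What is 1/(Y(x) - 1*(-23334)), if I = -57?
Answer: 242/5646811 ≈ 4.2856e-5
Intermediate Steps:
x = -121 (x = -64 - 57 = -121)
Y(V) = (138 + V)/(2*V) (Y(V) = (138 + V)/((2*V)) = (138 + V)*(1/(2*V)) = (138 + V)/(2*V))
1/(Y(x) - 1*(-23334)) = 1/((½)*(138 - 121)/(-121) - 1*(-23334)) = 1/((½)*(-1/121)*17 + 23334) = 1/(-17/242 + 23334) = 1/(5646811/242) = 242/5646811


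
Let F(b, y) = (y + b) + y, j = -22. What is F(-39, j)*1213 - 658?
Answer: -101337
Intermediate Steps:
F(b, y) = b + 2*y (F(b, y) = (b + y) + y = b + 2*y)
F(-39, j)*1213 - 658 = (-39 + 2*(-22))*1213 - 658 = (-39 - 44)*1213 - 658 = -83*1213 - 658 = -100679 - 658 = -101337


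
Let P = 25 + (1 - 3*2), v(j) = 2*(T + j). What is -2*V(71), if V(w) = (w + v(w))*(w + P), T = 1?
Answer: -39130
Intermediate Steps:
v(j) = 2 + 2*j (v(j) = 2*(1 + j) = 2 + 2*j)
P = 20 (P = 25 + (1 - 6) = 25 - 5 = 20)
V(w) = (2 + 3*w)*(20 + w) (V(w) = (w + (2 + 2*w))*(w + 20) = (2 + 3*w)*(20 + w))
-2*V(71) = -2*(40 + 3*71² + 62*71) = -2*(40 + 3*5041 + 4402) = -2*(40 + 15123 + 4402) = -2*19565 = -39130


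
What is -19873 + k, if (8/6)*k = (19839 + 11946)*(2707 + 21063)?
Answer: 1133254429/2 ≈ 5.6663e+8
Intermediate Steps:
k = 1133294175/2 (k = 3*((19839 + 11946)*(2707 + 21063))/4 = 3*(31785*23770)/4 = (3/4)*755529450 = 1133294175/2 ≈ 5.6665e+8)
-19873 + k = -19873 + 1133294175/2 = 1133254429/2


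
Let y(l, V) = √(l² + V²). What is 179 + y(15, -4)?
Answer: 179 + √241 ≈ 194.52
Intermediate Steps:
y(l, V) = √(V² + l²)
179 + y(15, -4) = 179 + √((-4)² + 15²) = 179 + √(16 + 225) = 179 + √241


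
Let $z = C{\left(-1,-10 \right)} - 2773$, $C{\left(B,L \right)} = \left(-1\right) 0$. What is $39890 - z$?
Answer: $42663$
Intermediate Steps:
$C{\left(B,L \right)} = 0$
$z = -2773$ ($z = 0 - 2773 = -2773$)
$39890 - z = 39890 - -2773 = 39890 + 2773 = 42663$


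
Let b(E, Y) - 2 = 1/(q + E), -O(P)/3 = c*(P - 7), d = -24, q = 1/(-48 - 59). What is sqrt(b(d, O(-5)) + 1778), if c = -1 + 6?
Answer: sqrt(11747299697)/2569 ≈ 42.190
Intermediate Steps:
c = 5
q = -1/107 (q = 1/(-107) = -1/107 ≈ -0.0093458)
O(P) = 105 - 15*P (O(P) = -15*(P - 7) = -15*(-7 + P) = -3*(-35 + 5*P) = 105 - 15*P)
b(E, Y) = 2 + 1/(-1/107 + E)
sqrt(b(d, O(-5)) + 1778) = sqrt((105 + 214*(-24))/(-1 + 107*(-24)) + 1778) = sqrt((105 - 5136)/(-1 - 2568) + 1778) = sqrt(-5031/(-2569) + 1778) = sqrt(-1/2569*(-5031) + 1778) = sqrt(5031/2569 + 1778) = sqrt(4572713/2569) = sqrt(11747299697)/2569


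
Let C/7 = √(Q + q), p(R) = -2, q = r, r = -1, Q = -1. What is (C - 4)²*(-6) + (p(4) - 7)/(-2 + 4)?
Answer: 975/2 + 336*I*√2 ≈ 487.5 + 475.18*I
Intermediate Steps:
q = -1
C = 7*I*√2 (C = 7*√(-1 - 1) = 7*√(-2) = 7*(I*√2) = 7*I*√2 ≈ 9.8995*I)
(C - 4)²*(-6) + (p(4) - 7)/(-2 + 4) = (7*I*√2 - 4)²*(-6) + (-2 - 7)/(-2 + 4) = (-4 + 7*I*√2)²*(-6) - 9/2 = -6*(-4 + 7*I*√2)² - 9*½ = -6*(-4 + 7*I*√2)² - 9/2 = -9/2 - 6*(-4 + 7*I*√2)²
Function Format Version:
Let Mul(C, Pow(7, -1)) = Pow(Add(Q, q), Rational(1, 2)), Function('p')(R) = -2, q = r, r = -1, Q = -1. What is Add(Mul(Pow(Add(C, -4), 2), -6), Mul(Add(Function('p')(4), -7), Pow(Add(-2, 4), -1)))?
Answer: Add(Rational(975, 2), Mul(336, I, Pow(2, Rational(1, 2)))) ≈ Add(487.50, Mul(475.18, I))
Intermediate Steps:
q = -1
C = Mul(7, I, Pow(2, Rational(1, 2))) (C = Mul(7, Pow(Add(-1, -1), Rational(1, 2))) = Mul(7, Pow(-2, Rational(1, 2))) = Mul(7, Mul(I, Pow(2, Rational(1, 2)))) = Mul(7, I, Pow(2, Rational(1, 2))) ≈ Mul(9.8995, I))
Add(Mul(Pow(Add(C, -4), 2), -6), Mul(Add(Function('p')(4), -7), Pow(Add(-2, 4), -1))) = Add(Mul(Pow(Add(Mul(7, I, Pow(2, Rational(1, 2))), -4), 2), -6), Mul(Add(-2, -7), Pow(Add(-2, 4), -1))) = Add(Mul(Pow(Add(-4, Mul(7, I, Pow(2, Rational(1, 2)))), 2), -6), Mul(-9, Pow(2, -1))) = Add(Mul(-6, Pow(Add(-4, Mul(7, I, Pow(2, Rational(1, 2)))), 2)), Mul(-9, Rational(1, 2))) = Add(Mul(-6, Pow(Add(-4, Mul(7, I, Pow(2, Rational(1, 2)))), 2)), Rational(-9, 2)) = Add(Rational(-9, 2), Mul(-6, Pow(Add(-4, Mul(7, I, Pow(2, Rational(1, 2)))), 2)))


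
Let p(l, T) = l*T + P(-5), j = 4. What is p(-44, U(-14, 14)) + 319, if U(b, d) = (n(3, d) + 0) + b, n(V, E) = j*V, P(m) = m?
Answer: 402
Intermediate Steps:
n(V, E) = 4*V
U(b, d) = 12 + b (U(b, d) = (4*3 + 0) + b = (12 + 0) + b = 12 + b)
p(l, T) = -5 + T*l (p(l, T) = l*T - 5 = T*l - 5 = -5 + T*l)
p(-44, U(-14, 14)) + 319 = (-5 + (12 - 14)*(-44)) + 319 = (-5 - 2*(-44)) + 319 = (-5 + 88) + 319 = 83 + 319 = 402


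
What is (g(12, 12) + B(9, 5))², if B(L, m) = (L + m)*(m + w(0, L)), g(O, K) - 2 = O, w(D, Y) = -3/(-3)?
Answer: 9604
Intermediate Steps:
w(D, Y) = 1 (w(D, Y) = -3*(-⅓) = 1)
g(O, K) = 2 + O
B(L, m) = (1 + m)*(L + m) (B(L, m) = (L + m)*(m + 1) = (L + m)*(1 + m) = (1 + m)*(L + m))
(g(12, 12) + B(9, 5))² = ((2 + 12) + (9 + 5 + 5² + 9*5))² = (14 + (9 + 5 + 25 + 45))² = (14 + 84)² = 98² = 9604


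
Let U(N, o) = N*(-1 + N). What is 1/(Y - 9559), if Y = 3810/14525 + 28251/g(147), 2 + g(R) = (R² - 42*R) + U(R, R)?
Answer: -21435995/204884639576 ≈ -0.00010462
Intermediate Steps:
g(R) = -2 + R² - 42*R + R*(-1 + R) (g(R) = -2 + ((R² - 42*R) + R*(-1 + R)) = -2 + (R² - 42*R + R*(-1 + R)) = -2 + R² - 42*R + R*(-1 + R))
Y = 22036629/21435995 (Y = 3810/14525 + 28251/(-2 - 43*147 + 2*147²) = 3810*(1/14525) + 28251/(-2 - 6321 + 2*21609) = 762/2905 + 28251/(-2 - 6321 + 43218) = 762/2905 + 28251/36895 = 22036629/21435995 ≈ 1.0280)
1/(Y - 9559) = 1/(22036629/21435995 - 9559) = 1/(-204884639576/21435995) = -21435995/204884639576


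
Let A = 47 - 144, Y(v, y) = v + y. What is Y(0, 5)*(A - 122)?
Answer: -1095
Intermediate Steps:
A = -97
Y(0, 5)*(A - 122) = (0 + 5)*(-97 - 122) = 5*(-219) = -1095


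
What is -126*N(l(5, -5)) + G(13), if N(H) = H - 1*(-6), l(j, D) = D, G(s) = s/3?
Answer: -365/3 ≈ -121.67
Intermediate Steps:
G(s) = s/3 (G(s) = s*(⅓) = s/3)
N(H) = 6 + H (N(H) = H + 6 = 6 + H)
-126*N(l(5, -5)) + G(13) = -126*(6 - 5) + (⅓)*13 = -126*1 + 13/3 = -126 + 13/3 = -365/3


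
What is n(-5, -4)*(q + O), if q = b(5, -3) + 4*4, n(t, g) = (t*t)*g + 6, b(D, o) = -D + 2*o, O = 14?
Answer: -1786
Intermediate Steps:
n(t, g) = 6 + g*t**2 (n(t, g) = t**2*g + 6 = g*t**2 + 6 = 6 + g*t**2)
q = 5 (q = (-1*5 + 2*(-3)) + 4*4 = (-5 - 6) + 16 = -11 + 16 = 5)
n(-5, -4)*(q + O) = (6 - 4*(-5)**2)*(5 + 14) = (6 - 4*25)*19 = (6 - 100)*19 = -94*19 = -1786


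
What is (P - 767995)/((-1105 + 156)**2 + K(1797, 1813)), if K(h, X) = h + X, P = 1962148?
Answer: 1194153/904211 ≈ 1.3207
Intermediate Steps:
K(h, X) = X + h
(P - 767995)/((-1105 + 156)**2 + K(1797, 1813)) = (1962148 - 767995)/((-1105 + 156)**2 + (1813 + 1797)) = 1194153/((-949)**2 + 3610) = 1194153/(900601 + 3610) = 1194153/904211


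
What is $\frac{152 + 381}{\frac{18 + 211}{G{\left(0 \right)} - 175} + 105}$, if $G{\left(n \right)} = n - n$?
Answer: $\frac{93275}{18146} \approx 5.1403$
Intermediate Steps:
$G{\left(n \right)} = 0$
$\frac{152 + 381}{\frac{18 + 211}{G{\left(0 \right)} - 175} + 105} = \frac{152 + 381}{\frac{18 + 211}{0 - 175} + 105} = \frac{533}{\frac{229}{-175} + 105} = \frac{533}{229 \left(- \frac{1}{175}\right) + 105} = \frac{533}{- \frac{229}{175} + 105} = \frac{533}{\frac{18146}{175}} = 533 \cdot \frac{175}{18146} = \frac{93275}{18146}$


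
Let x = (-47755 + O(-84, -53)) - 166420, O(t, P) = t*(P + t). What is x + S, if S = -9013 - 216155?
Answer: -427835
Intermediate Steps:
S = -225168
x = -202667 (x = (-47755 - 84*(-53 - 84)) - 166420 = (-47755 - 84*(-137)) - 166420 = (-47755 + 11508) - 166420 = -36247 - 166420 = -202667)
x + S = -202667 - 225168 = -427835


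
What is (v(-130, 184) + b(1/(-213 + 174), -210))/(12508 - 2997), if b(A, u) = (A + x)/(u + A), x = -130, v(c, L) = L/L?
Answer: 13262/77904601 ≈ 0.00017023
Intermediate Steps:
v(c, L) = 1
b(A, u) = (-130 + A)/(A + u) (b(A, u) = (A - 130)/(u + A) = (-130 + A)/(A + u))
(v(-130, 184) + b(1/(-213 + 174), -210))/(12508 - 2997) = (1 + (-130 + 1/(-213 + 174))/(1/(-213 + 174) - 210))/(12508 - 2997) = (1 + (-130 + 1/(-39))/(1/(-39) - 210))/9511 = (1 + (-130 - 1/39)/(-1/39 - 210))*(1/9511) = (1 - 5071/39/(-8191/39))*(1/9511) = (1 - 39/8191*(-5071/39))*(1/9511) = (1 + 5071/8191)*(1/9511) = (13262/8191)*(1/9511) = 13262/77904601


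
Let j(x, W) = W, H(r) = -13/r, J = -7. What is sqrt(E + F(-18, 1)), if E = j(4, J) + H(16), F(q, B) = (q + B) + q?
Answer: I*sqrt(685)/4 ≈ 6.5431*I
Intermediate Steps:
F(q, B) = B + 2*q (F(q, B) = (B + q) + q = B + 2*q)
E = -125/16 (E = -7 - 13/16 = -125/16 ≈ -7.8125)
sqrt(E + F(-18, 1)) = sqrt(-125/16 + (1 + 2*(-18))) = sqrt(-125/16 + (1 - 36)) = sqrt(-125/16 - 35) = sqrt(-685/16) = I*sqrt(685)/4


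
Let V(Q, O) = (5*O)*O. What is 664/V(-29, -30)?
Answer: 166/1125 ≈ 0.14756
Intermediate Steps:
V(Q, O) = 5*O**2
664/V(-29, -30) = 664/((5*(-30)**2)) = 664/((5*900)) = 664/4500 = 664*(1/4500) = 166/1125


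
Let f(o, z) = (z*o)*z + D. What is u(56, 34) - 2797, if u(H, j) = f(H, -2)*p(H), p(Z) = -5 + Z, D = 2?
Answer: 8729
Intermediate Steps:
f(o, z) = 2 + o*z² (f(o, z) = (z*o)*z + 2 = (o*z)*z + 2 = o*z² + 2 = 2 + o*z²)
u(H, j) = (-5 + H)*(2 + 4*H) (u(H, j) = (2 + H*(-2)²)*(-5 + H) = (2 + H*4)*(-5 + H) = (2 + 4*H)*(-5 + H) = (-5 + H)*(2 + 4*H))
u(56, 34) - 2797 = 2*(1 + 2*56)*(-5 + 56) - 2797 = 2*(1 + 112)*51 - 2797 = 2*113*51 - 2797 = 11526 - 2797 = 8729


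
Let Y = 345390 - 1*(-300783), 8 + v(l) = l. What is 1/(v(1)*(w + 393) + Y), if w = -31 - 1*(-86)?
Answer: 1/643037 ≈ 1.5551e-6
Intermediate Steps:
v(l) = -8 + l
w = 55 (w = -31 + 86 = 55)
Y = 646173 (Y = 345390 + 300783 = 646173)
1/(v(1)*(w + 393) + Y) = 1/((-8 + 1)*(55 + 393) + 646173) = 1/(-7*448 + 646173) = 1/(-3136 + 646173) = 1/643037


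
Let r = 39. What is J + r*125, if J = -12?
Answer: 4863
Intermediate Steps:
J + r*125 = -12 + 39*125 = -12 + 4875 = 4863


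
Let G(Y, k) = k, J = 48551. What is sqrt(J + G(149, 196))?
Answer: sqrt(48747) ≈ 220.79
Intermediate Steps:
sqrt(J + G(149, 196)) = sqrt(48551 + 196) = sqrt(48747)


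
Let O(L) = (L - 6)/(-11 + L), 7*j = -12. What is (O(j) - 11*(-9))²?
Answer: 78588225/7921 ≈ 9921.5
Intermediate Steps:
j = -12/7 (j = (⅐)*(-12) = -12/7 ≈ -1.7143)
O(L) = (-6 + L)/(-11 + L)
(O(j) - 11*(-9))² = ((-6 - 12/7)/(-11 - 12/7) - 11*(-9))² = (-54/7/(-89/7) + 99)² = (-7/89*(-54/7) + 99)² = (54/89 + 99)² = (8865/89)² = 78588225/7921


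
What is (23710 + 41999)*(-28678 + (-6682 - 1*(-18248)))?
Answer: -1124412408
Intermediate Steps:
(23710 + 41999)*(-28678 + (-6682 - 1*(-18248))) = 65709*(-28678 + (-6682 + 18248)) = 65709*(-28678 + 11566) = 65709*(-17112) = -1124412408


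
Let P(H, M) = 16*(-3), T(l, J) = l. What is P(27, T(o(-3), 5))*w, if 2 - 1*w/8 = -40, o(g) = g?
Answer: -16128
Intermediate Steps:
P(H, M) = -48
w = 336 (w = 16 - 8*(-40) = 16 + 320 = 336)
P(27, T(o(-3), 5))*w = -48*336 = -16128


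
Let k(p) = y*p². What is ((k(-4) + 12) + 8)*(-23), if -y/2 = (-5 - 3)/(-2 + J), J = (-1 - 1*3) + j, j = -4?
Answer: 644/5 ≈ 128.80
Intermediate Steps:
J = -8 (J = (-1 - 1*3) - 4 = (-1 - 3) - 4 = -4 - 4 = -8)
y = -8/5 (y = -2*(-5 - 3)/(-2 - 8) = -(-16)/(-10) = -(-16)*(-1)/10 = -2*⅘ = -8/5 ≈ -1.6000)
k(p) = -8*p²/5
((k(-4) + 12) + 8)*(-23) = ((-8/5*(-4)² + 12) + 8)*(-23) = ((-8/5*16 + 12) + 8)*(-23) = ((-128/5 + 12) + 8)*(-23) = (-68/5 + 8)*(-23) = -28/5*(-23) = 644/5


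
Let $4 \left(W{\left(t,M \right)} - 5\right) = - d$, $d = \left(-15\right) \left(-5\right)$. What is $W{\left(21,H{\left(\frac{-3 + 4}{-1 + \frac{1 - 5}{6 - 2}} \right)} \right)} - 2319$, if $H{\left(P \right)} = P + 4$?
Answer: $- \frac{9331}{4} \approx -2332.8$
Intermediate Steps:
$d = 75$
$H{\left(P \right)} = 4 + P$
$W{\left(t,M \right)} = - \frac{55}{4}$ ($W{\left(t,M \right)} = 5 + \frac{\left(-1\right) 75}{4} = 5 + \frac{1}{4} \left(-75\right) = 5 - \frac{75}{4} = - \frac{55}{4}$)
$W{\left(21,H{\left(\frac{-3 + 4}{-1 + \frac{1 - 5}{6 - 2}} \right)} \right)} - 2319 = - \frac{55}{4} - 2319 = - \frac{9331}{4}$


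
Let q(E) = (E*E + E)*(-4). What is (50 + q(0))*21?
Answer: 1050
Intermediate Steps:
q(E) = -4*E - 4*E² (q(E) = (E² + E)*(-4) = (E + E²)*(-4) = -4*E - 4*E²)
(50 + q(0))*21 = (50 - 4*0*(1 + 0))*21 = (50 - 4*0*1)*21 = (50 + 0)*21 = 50*21 = 1050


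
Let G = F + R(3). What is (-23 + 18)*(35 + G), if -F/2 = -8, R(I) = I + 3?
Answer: -285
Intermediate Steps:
R(I) = 3 + I
F = 16 (F = -2*(-8) = 16)
G = 22 (G = 16 + (3 + 3) = 16 + 6 = 22)
(-23 + 18)*(35 + G) = (-23 + 18)*(35 + 22) = -5*57 = -285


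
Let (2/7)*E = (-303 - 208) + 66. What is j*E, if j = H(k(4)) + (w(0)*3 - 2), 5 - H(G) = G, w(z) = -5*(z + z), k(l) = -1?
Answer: -6230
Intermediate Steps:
w(z) = -10*z
H(G) = 5 - G
E = -3115/2 (E = 7*((-303 - 208) + 66)/2 = 7*(-511 + 66)/2 = (7/2)*(-445) = -3115/2 ≈ -1557.5)
j = 4 (j = (5 - 1*(-1)) + (-10*0*3 - 2) = (5 + 1) + (0*3 - 2) = 6 + (0 - 2) = 6 - 2 = 4)
j*E = 4*(-3115/2) = -6230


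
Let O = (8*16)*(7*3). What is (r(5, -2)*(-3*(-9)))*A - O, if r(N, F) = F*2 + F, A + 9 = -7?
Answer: -96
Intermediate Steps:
A = -16 (A = -9 - 7 = -16)
r(N, F) = 3*F (r(N, F) = 2*F + F = 3*F)
O = 2688 (O = 128*21 = 2688)
(r(5, -2)*(-3*(-9)))*A - O = ((3*(-2))*(-3*(-9)))*(-16) - 1*2688 = -6*27*(-16) - 2688 = -162*(-16) - 2688 = 2592 - 2688 = -96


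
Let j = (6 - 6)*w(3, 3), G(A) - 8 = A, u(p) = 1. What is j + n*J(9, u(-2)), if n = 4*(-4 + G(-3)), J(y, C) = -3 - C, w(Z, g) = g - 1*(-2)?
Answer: -16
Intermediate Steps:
w(Z, g) = 2 + g (w(Z, g) = g + 2 = 2 + g)
G(A) = 8 + A
j = 0 (j = (6 - 6)*(2 + 3) = 0*5 = 0)
n = 4 (n = 4*(-4 + (8 - 3)) = 4*(-4 + 5) = 4*1 = 4)
j + n*J(9, u(-2)) = 0 + 4*(-3 - 1*1) = 0 + 4*(-3 - 1) = 0 + 4*(-4) = 0 - 16 = -16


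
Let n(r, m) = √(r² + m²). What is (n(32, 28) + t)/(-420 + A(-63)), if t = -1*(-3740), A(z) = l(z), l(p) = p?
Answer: -3740/483 - 4*√113/483 ≈ -7.8313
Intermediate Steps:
A(z) = z
n(r, m) = √(m² + r²)
t = 3740
(n(32, 28) + t)/(-420 + A(-63)) = (√(28² + 32²) + 3740)/(-420 - 63) = (√(784 + 1024) + 3740)/(-483) = (√1808 + 3740)*(-1/483) = (4*√113 + 3740)*(-1/483) = (3740 + 4*√113)*(-1/483) = -3740/483 - 4*√113/483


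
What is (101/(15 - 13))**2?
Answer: 10201/4 ≈ 2550.3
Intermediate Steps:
(101/(15 - 13))**2 = (101/2)**2 = 10201/4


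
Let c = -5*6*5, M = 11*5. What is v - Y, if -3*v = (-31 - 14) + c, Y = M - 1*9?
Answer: 19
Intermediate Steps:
M = 55
c = -150 (c = -30*5 = -150)
Y = 46 (Y = 55 - 1*9 = 55 - 9 = 46)
v = 65 (v = -((-31 - 14) - 150)/3 = -(-45 - 150)/3 = -⅓*(-195) = 65)
v - Y = 65 - 1*46 = 65 - 46 = 19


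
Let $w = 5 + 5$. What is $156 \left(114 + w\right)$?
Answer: $19344$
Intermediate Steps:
$w = 10$
$156 \left(114 + w\right) = 156 \left(114 + 10\right) = 156 \cdot 124 = 19344$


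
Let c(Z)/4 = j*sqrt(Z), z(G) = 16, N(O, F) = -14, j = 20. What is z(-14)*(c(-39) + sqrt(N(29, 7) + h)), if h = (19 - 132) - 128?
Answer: 16*I*(sqrt(255) + 80*sqrt(39)) ≈ 8249.1*I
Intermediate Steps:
c(Z) = 80*sqrt(Z) (c(Z) = 4*(20*sqrt(Z)) = 80*sqrt(Z))
h = -241 (h = -113 - 128 = -241)
z(-14)*(c(-39) + sqrt(N(29, 7) + h)) = 16*(80*sqrt(-39) + sqrt(-14 - 241)) = 16*(80*(I*sqrt(39)) + sqrt(-255)) = 16*(80*I*sqrt(39) + I*sqrt(255)) = 16*(I*sqrt(255) + 80*I*sqrt(39)) = 16*I*sqrt(255) + 1280*I*sqrt(39)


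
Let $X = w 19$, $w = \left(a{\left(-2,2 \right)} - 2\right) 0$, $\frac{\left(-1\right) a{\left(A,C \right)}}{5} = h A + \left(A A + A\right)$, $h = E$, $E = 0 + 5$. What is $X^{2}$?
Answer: $0$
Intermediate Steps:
$E = 5$
$h = 5$
$a{\left(A,C \right)} = - 30 A - 5 A^{2}$ ($a{\left(A,C \right)} = - 5 \left(5 A + \left(A A + A\right)\right) = - 5 \left(5 A + \left(A^{2} + A\right)\right) = - 5 \left(5 A + \left(A + A^{2}\right)\right) = - 5 \left(A^{2} + 6 A\right) = - 30 A - 5 A^{2}$)
$w = 0$ ($w = \left(\left(-5\right) \left(-2\right) \left(6 - 2\right) - 2\right) 0 = \left(\left(-5\right) \left(-2\right) 4 - 2\right) 0 = \left(40 - 2\right) 0 = 38 \cdot 0 = 0$)
$X = 0$ ($X = 0 \cdot 19 = 0$)
$X^{2} = 0^{2} = 0$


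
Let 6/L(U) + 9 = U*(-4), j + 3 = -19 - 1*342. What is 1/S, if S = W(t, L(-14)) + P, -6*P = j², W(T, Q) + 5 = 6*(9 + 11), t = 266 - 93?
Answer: -3/65903 ≈ -4.5521e-5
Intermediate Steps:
j = -364 (j = -3 + (-19 - 1*342) = -3 + (-19 - 342) = -3 - 361 = -364)
t = 173
L(U) = 6/(-9 - 4*U) (L(U) = 6/(-9 + U*(-4)) = 6/(-9 - 4*U))
W(T, Q) = 115 (W(T, Q) = -5 + 6*(9 + 11) = -5 + 6*20 = -5 + 120 = 115)
P = -66248/3 (P = -⅙*(-364)² = -⅙*132496 = -66248/3 ≈ -22083.)
S = -65903/3 (S = 115 - 66248/3 = -65903/3 ≈ -21968.)
1/S = 1/(-65903/3) = -3/65903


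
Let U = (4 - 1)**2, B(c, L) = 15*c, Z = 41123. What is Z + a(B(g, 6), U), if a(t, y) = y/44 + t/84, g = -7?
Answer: 904683/22 ≈ 41122.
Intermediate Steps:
U = 9 (U = 3**2 = 9)
a(t, y) = y/44 + t/84 (a(t, y) = y*(1/44) + t*(1/84) = y/44 + t/84)
Z + a(B(g, 6), U) = 41123 + ((1/44)*9 + (15*(-7))/84) = 41123 + (9/44 + (1/84)*(-105)) = 41123 + (9/44 - 5/4) = 41123 - 23/22 = 904683/22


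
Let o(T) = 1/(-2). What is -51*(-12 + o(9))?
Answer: 1275/2 ≈ 637.50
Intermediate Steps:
o(T) = -1/2
-51*(-12 + o(9)) = -51*(-12 - 1/2) = -51*(-25/2) = 1275/2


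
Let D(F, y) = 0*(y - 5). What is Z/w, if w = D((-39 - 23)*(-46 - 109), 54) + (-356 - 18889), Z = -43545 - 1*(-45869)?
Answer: -2324/19245 ≈ -0.12076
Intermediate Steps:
D(F, y) = 0 (D(F, y) = 0*(-5 + y) = 0)
Z = 2324 (Z = -43545 + 45869 = 2324)
w = -19245 (w = 0 + (-356 - 18889) = 0 - 19245 = -19245)
Z/w = 2324/(-19245) = 2324*(-1/19245) = -2324/19245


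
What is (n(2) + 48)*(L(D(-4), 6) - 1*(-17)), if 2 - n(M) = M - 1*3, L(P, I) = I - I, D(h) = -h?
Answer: 867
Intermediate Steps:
L(P, I) = 0
n(M) = 5 - M (n(M) = 2 - (M - 1*3) = 2 - (M - 3) = 2 - (-3 + M) = 2 + (3 - M) = 5 - M)
(n(2) + 48)*(L(D(-4), 6) - 1*(-17)) = ((5 - 1*2) + 48)*(0 - 1*(-17)) = ((5 - 2) + 48)*(0 + 17) = (3 + 48)*17 = 51*17 = 867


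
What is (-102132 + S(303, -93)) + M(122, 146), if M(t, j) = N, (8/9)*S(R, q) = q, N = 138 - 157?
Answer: -818045/8 ≈ -1.0226e+5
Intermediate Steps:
N = -19
S(R, q) = 9*q/8
M(t, j) = -19
(-102132 + S(303, -93)) + M(122, 146) = (-102132 + (9/8)*(-93)) - 19 = (-102132 - 837/8) - 19 = -817893/8 - 19 = -818045/8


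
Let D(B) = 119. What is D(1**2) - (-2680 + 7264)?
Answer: -4465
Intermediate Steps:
D(1**2) - (-2680 + 7264) = 119 - (-2680 + 7264) = 119 - 1*4584 = 119 - 4584 = -4465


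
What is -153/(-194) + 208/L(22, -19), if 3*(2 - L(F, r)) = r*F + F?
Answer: 30427/12998 ≈ 2.3409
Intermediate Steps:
L(F, r) = 2 - F/3 - F*r/3 (L(F, r) = 2 - (r*F + F)/3 = 2 - (F*r + F)/3 = 2 - (F + F*r)/3 = 2 + (-F/3 - F*r/3) = 2 - F/3 - F*r/3)
-153/(-194) + 208/L(22, -19) = -153/(-194) + 208/(2 - ⅓*22 - ⅓*22*(-19)) = -153*(-1/194) + 208/(2 - 22/3 + 418/3) = 153/194 + 208/134 = 153/194 + 208*(1/134) = 153/194 + 104/67 = 30427/12998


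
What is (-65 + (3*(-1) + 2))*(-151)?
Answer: 9966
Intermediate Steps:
(-65 + (3*(-1) + 2))*(-151) = (-65 + (-3 + 2))*(-151) = (-65 - 1)*(-151) = -66*(-151) = 9966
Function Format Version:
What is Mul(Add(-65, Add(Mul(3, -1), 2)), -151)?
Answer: 9966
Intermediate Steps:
Mul(Add(-65, Add(Mul(3, -1), 2)), -151) = Mul(Add(-65, Add(-3, 2)), -151) = Mul(Add(-65, -1), -151) = Mul(-66, -151) = 9966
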